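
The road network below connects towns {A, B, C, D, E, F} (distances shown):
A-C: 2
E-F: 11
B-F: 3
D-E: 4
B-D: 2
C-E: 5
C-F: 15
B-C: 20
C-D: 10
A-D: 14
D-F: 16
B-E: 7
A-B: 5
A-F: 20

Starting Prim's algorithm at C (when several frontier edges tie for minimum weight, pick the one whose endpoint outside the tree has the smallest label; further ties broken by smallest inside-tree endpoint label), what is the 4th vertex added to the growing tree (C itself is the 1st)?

D

Grow the tree from C using Prim:
Step 1: frontier [A-C 2, C-E 5, C-D 10, C-F 15, B-C 20] → take A-C (2); add A.
Step 2: frontier [A-B 5, A-D 14, A-F 20, C-E 5, C-D 10, C-F 15, B-C 20] → take A-B (5); add B.
Step 3: frontier [A-D 14, A-F 20, B-D 2, B-F 3, B-E 7, C-E 5, C-D 10, C-F 15] → take B-D (2); add D.
Step 4: frontier [A-F 20, B-F 3, B-E 7, C-E 5, C-F 15, D-E 4, D-F 16] → take B-F (3); add F.
Step 5: frontier [B-E 7, C-E 5, D-E 4, E-F 11] → take D-E (4); add E.
Vertex order: C, A, B, D, F, E. The 4th vertex is D.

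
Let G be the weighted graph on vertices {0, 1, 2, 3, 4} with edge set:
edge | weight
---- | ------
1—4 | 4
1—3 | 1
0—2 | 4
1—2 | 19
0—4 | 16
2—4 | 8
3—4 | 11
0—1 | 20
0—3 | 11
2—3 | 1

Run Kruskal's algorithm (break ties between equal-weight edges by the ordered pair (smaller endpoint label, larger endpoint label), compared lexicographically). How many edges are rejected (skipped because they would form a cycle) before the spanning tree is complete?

0

Sort edges by weight, then run Kruskal:
1—3 (1): add. Components now {0} {1,3} {2} {4}
2—3 (1): add. Components now {0} {1,2,3} {4}
0—2 (4): add. Components now {0,1,2,3} {4}
1—4 (4): add. Components now {0,1,2,3,4}
Edges rejected before the tree was complete: 0.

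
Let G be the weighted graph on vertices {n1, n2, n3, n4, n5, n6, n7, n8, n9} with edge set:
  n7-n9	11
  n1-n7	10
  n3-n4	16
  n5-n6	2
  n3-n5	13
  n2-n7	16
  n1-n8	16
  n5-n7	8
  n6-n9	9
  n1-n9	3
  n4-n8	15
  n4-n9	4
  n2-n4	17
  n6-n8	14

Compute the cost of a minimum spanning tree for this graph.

69

Sort edges by weight, then run Kruskal:
n5-n6 (2): add — endpoints in different components.
n1-n9 (3): add — endpoints in different components.
n4-n9 (4): add — endpoints in different components.
n5-n7 (8): add — endpoints in different components.
n6-n9 (9): add — endpoints in different components.
n1-n7 (10): skip — n7 and n1 already connected.
n7-n9 (11): skip — n7 and n9 already connected.
n3-n5 (13): add — endpoints in different components.
n6-n8 (14): add — endpoints in different components.
n4-n8 (15): skip — n8 and n4 already connected.
n1-n8 (16): skip — n8 and n1 already connected.
n2-n7 (16): add — endpoints in different components.
MST edges: n5-n6, n1-n9, n4-n9, n5-n7, n6-n9, n3-n5, n6-n8, n2-n7; total weight 2+3+4+8+9+13+14+16 = 69.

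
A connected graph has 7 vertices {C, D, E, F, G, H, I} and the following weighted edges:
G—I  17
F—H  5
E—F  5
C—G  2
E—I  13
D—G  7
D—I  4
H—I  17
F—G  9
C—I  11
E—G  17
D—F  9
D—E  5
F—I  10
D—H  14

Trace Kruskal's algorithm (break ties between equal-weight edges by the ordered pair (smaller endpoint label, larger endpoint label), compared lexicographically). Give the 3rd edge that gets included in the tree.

Kruskal: consider edges lightest-first.
C—G (2): add — endpoints in different components.
D—I (4): add — endpoints in different components.
D—E (5): add — endpoints in different components.
E—F (5): add — endpoints in different components.
F—H (5): add — endpoints in different components.
D—G (7): add — endpoints in different components.
The 3rd edge added is D—E.

D-E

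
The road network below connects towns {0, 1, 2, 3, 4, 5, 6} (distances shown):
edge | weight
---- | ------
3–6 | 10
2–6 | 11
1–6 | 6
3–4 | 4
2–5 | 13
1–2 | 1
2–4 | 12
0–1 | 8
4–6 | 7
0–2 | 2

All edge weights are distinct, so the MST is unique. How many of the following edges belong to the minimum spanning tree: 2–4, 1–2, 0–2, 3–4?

Kruskal: consider edges lightest-first.
1–2 (1): add. Components now {0} {1,2} {3} {4} {5} {6}
0–2 (2): add. Components now {0,1,2} {3} {4} {5} {6}
3–4 (4): add. Components now {0,1,2} {3,4} {5} {6}
1–6 (6): add. Components now {0,1,2,6} {3,4} {5}
4–6 (7): add. Components now {0,1,2,3,4,6} {5}
0–1 (8): skip — 0 and 1 already connected.
3–6 (10): skip — 3 and 6 already connected.
2–6 (11): skip — 2 and 6 already connected.
2–4 (12): skip — 2 and 4 already connected.
2–5 (13): add. Components now {0,1,2,3,4,5,6}
MST edge set: {1–2, 0–2, 3–4, 1–6, 4–6, 2–5}.
Of the listed edges, {1–2, 0–2, 3–4} are in the MST → 3.

3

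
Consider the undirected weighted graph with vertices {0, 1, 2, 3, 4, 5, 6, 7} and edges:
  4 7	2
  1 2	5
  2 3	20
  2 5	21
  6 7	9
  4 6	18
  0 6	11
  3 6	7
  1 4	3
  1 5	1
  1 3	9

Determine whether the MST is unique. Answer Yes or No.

Kruskal: consider edges lightest-first.
1 5 (1): add — endpoints in different components.
4 7 (2): add — endpoints in different components.
1 4 (3): add — endpoints in different components.
1 2 (5): add — endpoints in different components.
3 6 (7): add — endpoints in different components.
1 3 (9): add — endpoints in different components.
6 7 (9): skip — 6 and 7 already connected.
0 6 (11): add — endpoints in different components.
Non-tree edge 6 7 has weight 9, equal to the heaviest edge on its tree cycle — swapping gives another MST of the same weight. Not unique.

No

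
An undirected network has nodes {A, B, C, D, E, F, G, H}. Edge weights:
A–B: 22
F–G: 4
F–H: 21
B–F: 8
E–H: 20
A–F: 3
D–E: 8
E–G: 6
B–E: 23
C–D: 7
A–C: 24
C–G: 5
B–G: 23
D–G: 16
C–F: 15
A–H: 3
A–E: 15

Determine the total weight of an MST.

Kruskal's algorithm — process edges by increasing weight (ties by edge label):
A–F (3): add — endpoints in different components.
A–H (3): add — endpoints in different components.
F–G (4): add — endpoints in different components.
C–G (5): add — endpoints in different components.
E–G (6): add — endpoints in different components.
C–D (7): add — endpoints in different components.
B–F (8): add — endpoints in different components.
MST edges: A–F, A–H, F–G, C–G, E–G, C–D, B–F; total weight 3+3+4+5+6+7+8 = 36.

36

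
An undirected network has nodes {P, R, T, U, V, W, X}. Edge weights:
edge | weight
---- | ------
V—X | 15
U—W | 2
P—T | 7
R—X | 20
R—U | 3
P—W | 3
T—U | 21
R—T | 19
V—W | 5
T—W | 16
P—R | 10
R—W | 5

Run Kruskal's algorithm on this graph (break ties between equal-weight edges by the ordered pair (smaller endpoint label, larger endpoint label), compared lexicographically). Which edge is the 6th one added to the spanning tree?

Sort edges by weight, then run Kruskal:
U—W (2): add. Components now {R} {P} {X} {T} {U,W} {V}
P—W (3): add. Components now {R} {P,U,W} {X} {T} {V}
R—U (3): add. Components now {P,R,U,W} {X} {T} {V}
R—W (5): skip — R and W already connected.
V—W (5): add. Components now {P,R,U,V,W} {X} {T}
P—T (7): add. Components now {P,R,T,U,V,W} {X}
P—R (10): skip — R and P already connected.
V—X (15): add. Components now {P,R,T,U,V,W,X}
The 6th edge added is V—X.

V-X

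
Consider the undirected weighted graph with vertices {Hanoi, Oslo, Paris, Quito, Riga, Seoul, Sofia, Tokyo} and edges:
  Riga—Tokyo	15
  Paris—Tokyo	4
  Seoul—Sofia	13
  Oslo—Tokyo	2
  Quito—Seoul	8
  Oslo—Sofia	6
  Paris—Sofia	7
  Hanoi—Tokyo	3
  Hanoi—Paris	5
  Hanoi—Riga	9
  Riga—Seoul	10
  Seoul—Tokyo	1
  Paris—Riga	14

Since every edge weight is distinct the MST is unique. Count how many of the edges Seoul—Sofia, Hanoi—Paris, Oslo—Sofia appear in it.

Kruskal: consider edges lightest-first.
Seoul—Tokyo (1): add — endpoints in different components.
Oslo—Tokyo (2): add — endpoints in different components.
Hanoi—Tokyo (3): add — endpoints in different components.
Paris—Tokyo (4): add — endpoints in different components.
Hanoi—Paris (5): skip — Paris and Hanoi already connected.
Oslo—Sofia (6): add — endpoints in different components.
Paris—Sofia (7): skip — Sofia and Paris already connected.
Quito—Seoul (8): add — endpoints in different components.
Hanoi—Riga (9): add — endpoints in different components.
MST edge set: {Seoul—Tokyo, Oslo—Tokyo, Hanoi—Tokyo, Paris—Tokyo, Oslo—Sofia, Quito—Seoul, Hanoi—Riga}.
Of the listed edges, {Oslo—Sofia} are in the MST → 1.

1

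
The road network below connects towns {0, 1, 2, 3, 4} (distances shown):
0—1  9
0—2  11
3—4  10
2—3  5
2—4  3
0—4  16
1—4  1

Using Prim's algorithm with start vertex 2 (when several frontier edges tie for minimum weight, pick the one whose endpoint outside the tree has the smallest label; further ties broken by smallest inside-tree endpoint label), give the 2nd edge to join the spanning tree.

Prim's algorithm from 2:
Step 1: frontier [2—4 3, 2—3 5, 0—2 11] → take 2—4 (3); add 4.
Step 2: frontier [2—3 5, 0—2 11, 1—4 1, 3—4 10, 0—4 16] → take 1—4 (1); add 1.
Step 3: frontier [0—1 9, 2—3 5, 0—2 11, 3—4 10, 0—4 16] → take 2—3 (5); add 3.
Step 4: frontier [0—1 9, 0—2 11, 0—4 16] → take 0—1 (9); add 0.
The 2nd edge added is 1—4.

1-4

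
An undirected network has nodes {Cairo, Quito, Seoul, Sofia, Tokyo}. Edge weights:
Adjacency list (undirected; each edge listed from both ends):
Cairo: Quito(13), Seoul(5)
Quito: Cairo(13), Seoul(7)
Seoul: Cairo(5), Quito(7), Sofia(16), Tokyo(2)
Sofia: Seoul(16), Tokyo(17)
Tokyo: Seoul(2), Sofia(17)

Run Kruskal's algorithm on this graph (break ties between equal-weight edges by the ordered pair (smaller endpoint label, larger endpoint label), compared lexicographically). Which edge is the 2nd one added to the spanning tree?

Cairo-Seoul

Sort edges by weight, then run Kruskal:
Seoul Tokyo (2): add — endpoints in different components.
Cairo Seoul (5): add — endpoints in different components.
Quito Seoul (7): add — endpoints in different components.
Cairo Quito (13): skip — Cairo and Quito already connected.
Seoul Sofia (16): add — endpoints in different components.
The 2nd edge added is Cairo Seoul.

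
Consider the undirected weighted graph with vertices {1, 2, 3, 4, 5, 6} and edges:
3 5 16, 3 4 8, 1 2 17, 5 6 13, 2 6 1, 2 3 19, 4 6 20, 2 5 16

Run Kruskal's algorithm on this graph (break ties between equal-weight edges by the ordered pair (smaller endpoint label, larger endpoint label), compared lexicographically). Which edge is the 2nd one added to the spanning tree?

Kruskal's algorithm — process edges by increasing weight (ties by edge label):
2 6 (1): add — endpoints in different components.
3 4 (8): add — endpoints in different components.
5 6 (13): add — endpoints in different components.
2 5 (16): skip — 2 and 5 already connected.
3 5 (16): add — endpoints in different components.
1 2 (17): add — endpoints in different components.
The 2nd edge added is 3 4.

3-4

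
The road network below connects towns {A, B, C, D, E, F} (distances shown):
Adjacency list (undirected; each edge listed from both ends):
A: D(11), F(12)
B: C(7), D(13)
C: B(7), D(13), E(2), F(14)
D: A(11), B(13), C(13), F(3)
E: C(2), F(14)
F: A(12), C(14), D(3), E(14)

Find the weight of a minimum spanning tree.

Prim's algorithm from C:
Step 1: frontier [C-E 2, B-C 7, C-D 13, C-F 14] → take C-E (2); add E.
Step 2: frontier [B-C 7, C-D 13, C-F 14, E-F 14] → take B-C (7); add B.
Step 3: frontier [B-D 13, C-D 13, C-F 14, E-F 14] → take B-D (13); add D.
Step 4: frontier [C-F 14, D-F 3, A-D 11, E-F 14] → take D-F (3); add F.
Step 5: frontier [A-D 11, A-F 12] → take A-D (11); add A.
MST edges: C-E, B-C, B-D, D-F, A-D; total weight 2+7+13+3+11 = 36.

36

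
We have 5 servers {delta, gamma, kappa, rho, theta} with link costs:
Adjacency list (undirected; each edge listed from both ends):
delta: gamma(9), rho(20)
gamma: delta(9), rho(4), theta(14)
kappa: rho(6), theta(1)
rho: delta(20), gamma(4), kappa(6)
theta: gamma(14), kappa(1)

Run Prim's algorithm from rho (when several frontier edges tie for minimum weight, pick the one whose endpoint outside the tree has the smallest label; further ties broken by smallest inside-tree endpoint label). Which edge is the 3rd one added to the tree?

Grow the tree from rho using Prim:
Step 1: frontier [gamma–rho 4, kappa–rho 6, delta–rho 20] → take gamma–rho (4); add gamma.
Step 2: frontier [delta–gamma 9, gamma–theta 14, kappa–rho 6, delta–rho 20] → take kappa–rho (6); add kappa.
Step 3: frontier [delta–gamma 9, gamma–theta 14, kappa–theta 1, delta–rho 20] → take kappa–theta (1); add theta.
Step 4: frontier [delta–gamma 9, delta–rho 20] → take delta–gamma (9); add delta.
The 3rd edge added is kappa–theta.

kappa-theta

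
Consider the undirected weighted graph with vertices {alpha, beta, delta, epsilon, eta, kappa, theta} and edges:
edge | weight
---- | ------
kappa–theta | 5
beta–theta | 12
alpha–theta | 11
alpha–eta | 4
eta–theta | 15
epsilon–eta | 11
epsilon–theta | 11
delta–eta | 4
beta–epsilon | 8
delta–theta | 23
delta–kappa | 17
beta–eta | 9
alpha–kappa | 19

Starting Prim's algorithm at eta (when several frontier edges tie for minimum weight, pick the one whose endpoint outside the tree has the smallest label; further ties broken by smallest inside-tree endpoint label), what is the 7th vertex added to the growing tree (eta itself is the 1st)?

kappa

Grow the tree from eta using Prim:
Step 1: cheapest edge leaving the tree is alpha–eta (4); add alpha.
Step 2: cheapest edge leaving the tree is delta–eta (4); add delta.
Step 3: cheapest edge leaving the tree is beta–eta (9); add beta.
Step 4: cheapest edge leaving the tree is beta–epsilon (8); add epsilon.
Step 5: cheapest edge leaving the tree is alpha–theta (11); add theta.
Step 6: cheapest edge leaving the tree is kappa–theta (5); add kappa.
Vertex order: eta, alpha, delta, beta, epsilon, theta, kappa. The 7th vertex is kappa.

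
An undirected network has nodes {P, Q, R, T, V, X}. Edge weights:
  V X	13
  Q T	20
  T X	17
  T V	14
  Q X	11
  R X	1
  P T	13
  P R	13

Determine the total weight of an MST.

51

Kruskal: consider edges lightest-first.
R X (1): add — endpoints in different components.
Q X (11): add — endpoints in different components.
P R (13): add — endpoints in different components.
P T (13): add — endpoints in different components.
V X (13): add — endpoints in different components.
MST edges: R X, Q X, P R, P T, V X; total weight 1+11+13+13+13 = 51.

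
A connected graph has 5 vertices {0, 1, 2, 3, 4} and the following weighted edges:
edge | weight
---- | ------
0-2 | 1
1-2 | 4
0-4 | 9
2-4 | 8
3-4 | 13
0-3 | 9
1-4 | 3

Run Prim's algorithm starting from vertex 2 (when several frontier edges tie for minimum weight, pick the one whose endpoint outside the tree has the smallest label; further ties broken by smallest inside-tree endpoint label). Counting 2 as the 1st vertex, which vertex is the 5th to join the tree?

Grow the tree from 2 using Prim:
Step 1: cheapest edge leaving the tree is 0-2 (1); add 0.
Step 2: cheapest edge leaving the tree is 1-2 (4); add 1.
Step 3: cheapest edge leaving the tree is 1-4 (3); add 4.
Step 4: cheapest edge leaving the tree is 0-3 (9); add 3.
Vertex order: 2, 0, 1, 4, 3. The 5th vertex is 3.

3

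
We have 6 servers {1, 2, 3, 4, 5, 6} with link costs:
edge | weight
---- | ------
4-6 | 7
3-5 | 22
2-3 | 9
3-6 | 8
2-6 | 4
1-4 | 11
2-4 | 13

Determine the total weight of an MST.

52

Kruskal's algorithm — process edges by increasing weight (ties by edge label):
2-6 (4): add. Components now {1} {2,6} {3} {4} {5}
4-6 (7): add. Components now {1} {2,4,6} {3} {5}
3-6 (8): add. Components now {1} {2,3,4,6} {5}
2-3 (9): skip — 2 and 3 already connected.
1-4 (11): add. Components now {1,2,3,4,6} {5}
2-4 (13): skip — 2 and 4 already connected.
3-5 (22): add. Components now {1,2,3,4,5,6}
MST edges: 2-6, 4-6, 3-6, 1-4, 3-5; total weight 4+7+8+11+22 = 52.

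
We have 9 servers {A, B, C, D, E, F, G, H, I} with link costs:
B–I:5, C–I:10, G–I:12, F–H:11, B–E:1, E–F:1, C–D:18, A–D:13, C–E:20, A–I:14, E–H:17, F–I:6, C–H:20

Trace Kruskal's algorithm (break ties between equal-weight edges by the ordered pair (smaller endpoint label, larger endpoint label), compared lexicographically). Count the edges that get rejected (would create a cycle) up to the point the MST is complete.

Sort edges by weight, then run Kruskal:
B–E (1): add — endpoints in different components.
E–F (1): add — endpoints in different components.
B–I (5): add — endpoints in different components.
F–I (6): skip — F and I already connected.
C–I (10): add — endpoints in different components.
F–H (11): add — endpoints in different components.
G–I (12): add — endpoints in different components.
A–D (13): add — endpoints in different components.
A–I (14): add — endpoints in different components.
Edges rejected before the tree was complete: 1.

1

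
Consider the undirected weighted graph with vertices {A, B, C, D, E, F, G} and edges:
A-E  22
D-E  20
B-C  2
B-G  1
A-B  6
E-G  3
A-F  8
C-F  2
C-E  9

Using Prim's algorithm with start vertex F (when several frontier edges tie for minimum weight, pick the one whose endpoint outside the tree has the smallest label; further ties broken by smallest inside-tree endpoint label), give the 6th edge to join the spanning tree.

Grow the tree from F using Prim:
Step 1: frontier [C-F 2, A-F 8] → take C-F (2); add C.
Step 2: frontier [B-C 2, C-E 9, A-F 8] → take B-C (2); add B.
Step 3: frontier [B-G 1, A-B 6, C-E 9, A-F 8] → take B-G (1); add G.
Step 4: frontier [A-B 6, C-E 9, A-F 8, E-G 3] → take E-G (3); add E.
Step 5: frontier [A-B 6, D-E 20, A-E 22, A-F 8] → take A-B (6); add A.
Step 6: frontier [D-E 20] → take D-E (20); add D.
The 6th edge added is D-E.

D-E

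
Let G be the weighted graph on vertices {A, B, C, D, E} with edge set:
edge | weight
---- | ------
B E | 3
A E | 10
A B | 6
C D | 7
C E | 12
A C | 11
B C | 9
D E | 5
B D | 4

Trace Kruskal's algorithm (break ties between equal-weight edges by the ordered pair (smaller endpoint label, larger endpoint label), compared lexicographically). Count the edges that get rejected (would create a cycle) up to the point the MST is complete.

1

Kruskal: consider edges lightest-first.
B E (3): add — endpoints in different components.
B D (4): add — endpoints in different components.
D E (5): skip — D and E already connected.
A B (6): add — endpoints in different components.
C D (7): add — endpoints in different components.
Edges rejected before the tree was complete: 1.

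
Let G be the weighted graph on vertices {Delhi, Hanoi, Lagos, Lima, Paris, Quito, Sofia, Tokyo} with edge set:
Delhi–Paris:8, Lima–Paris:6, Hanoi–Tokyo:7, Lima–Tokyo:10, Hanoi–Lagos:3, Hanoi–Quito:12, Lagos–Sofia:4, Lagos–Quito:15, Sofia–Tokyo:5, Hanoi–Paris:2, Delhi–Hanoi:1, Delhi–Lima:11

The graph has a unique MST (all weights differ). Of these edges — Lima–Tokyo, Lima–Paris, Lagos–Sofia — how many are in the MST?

2

Kruskal: consider edges lightest-first.
Delhi–Hanoi (1): add — endpoints in different components.
Hanoi–Paris (2): add — endpoints in different components.
Hanoi–Lagos (3): add — endpoints in different components.
Lagos–Sofia (4): add — endpoints in different components.
Sofia–Tokyo (5): add — endpoints in different components.
Lima–Paris (6): add — endpoints in different components.
Hanoi–Tokyo (7): skip — Hanoi and Tokyo already connected.
Delhi–Paris (8): skip — Paris and Delhi already connected.
Lima–Tokyo (10): skip — Lima and Tokyo already connected.
Delhi–Lima (11): skip — Delhi and Lima already connected.
Hanoi–Quito (12): add — endpoints in different components.
MST edge set: {Delhi–Hanoi, Hanoi–Paris, Hanoi–Lagos, Lagos–Sofia, Sofia–Tokyo, Lima–Paris, Hanoi–Quito}.
Of the listed edges, {Lima–Paris, Lagos–Sofia} are in the MST → 2.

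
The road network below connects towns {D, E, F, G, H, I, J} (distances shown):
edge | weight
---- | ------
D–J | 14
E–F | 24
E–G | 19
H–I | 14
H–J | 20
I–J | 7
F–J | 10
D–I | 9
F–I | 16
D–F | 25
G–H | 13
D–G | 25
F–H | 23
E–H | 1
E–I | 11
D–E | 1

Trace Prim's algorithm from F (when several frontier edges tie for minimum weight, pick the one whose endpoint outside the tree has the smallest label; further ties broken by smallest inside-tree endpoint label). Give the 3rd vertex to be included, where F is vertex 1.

I

Grow the tree from F using Prim:
Step 1: cheapest edge leaving the tree is F–J (10); add J.
Step 2: cheapest edge leaving the tree is I–J (7); add I.
Step 3: cheapest edge leaving the tree is D–I (9); add D.
Step 4: cheapest edge leaving the tree is D–E (1); add E.
Step 5: cheapest edge leaving the tree is E–H (1); add H.
Step 6: cheapest edge leaving the tree is G–H (13); add G.
Vertex order: F, J, I, D, E, H, G. The 3rd vertex is I.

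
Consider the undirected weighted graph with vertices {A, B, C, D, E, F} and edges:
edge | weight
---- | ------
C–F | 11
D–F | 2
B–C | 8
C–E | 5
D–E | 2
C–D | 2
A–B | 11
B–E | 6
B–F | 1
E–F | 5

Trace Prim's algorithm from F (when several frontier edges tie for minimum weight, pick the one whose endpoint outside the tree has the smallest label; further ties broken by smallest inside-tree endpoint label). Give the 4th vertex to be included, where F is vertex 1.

C

Prim, starting at F.
Step 1: cheapest edge leaving the tree is B–F (1); add B.
Step 2: cheapest edge leaving the tree is D–F (2); add D.
Step 3: cheapest edge leaving the tree is C–D (2); add C.
Step 4: cheapest edge leaving the tree is D–E (2); add E.
Step 5: cheapest edge leaving the tree is A–B (11); add A.
Vertex order: F, B, D, C, E, A. The 4th vertex is C.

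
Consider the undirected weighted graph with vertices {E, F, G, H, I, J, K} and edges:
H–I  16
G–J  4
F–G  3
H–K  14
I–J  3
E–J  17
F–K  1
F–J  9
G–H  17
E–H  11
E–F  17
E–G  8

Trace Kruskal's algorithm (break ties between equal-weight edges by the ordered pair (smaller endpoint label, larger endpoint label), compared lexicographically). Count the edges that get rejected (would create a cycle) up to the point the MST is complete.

1

Sort edges by weight, then run Kruskal:
F–K (1): add. Components now {E} {F,K} {G} {H} {I} {J}
F–G (3): add. Components now {E} {F,G,K} {H} {I} {J}
I–J (3): add. Components now {E} {F,G,K} {H} {I,J}
G–J (4): add. Components now {E} {F,G,I,J,K} {H}
E–G (8): add. Components now {E,F,G,I,J,K} {H}
F–J (9): skip — F and J already connected.
E–H (11): add. Components now {E,F,G,H,I,J,K}
Edges rejected before the tree was complete: 1.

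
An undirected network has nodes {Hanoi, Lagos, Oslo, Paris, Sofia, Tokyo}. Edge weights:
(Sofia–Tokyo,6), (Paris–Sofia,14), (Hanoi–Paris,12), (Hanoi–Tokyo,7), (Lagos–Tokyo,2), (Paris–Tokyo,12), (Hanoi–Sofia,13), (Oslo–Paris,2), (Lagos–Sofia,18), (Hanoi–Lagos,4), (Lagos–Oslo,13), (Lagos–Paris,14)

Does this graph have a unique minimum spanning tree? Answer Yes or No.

Kruskal: consider edges lightest-first.
Lagos–Tokyo (2): add. Components now {Paris} {Lagos,Tokyo} {Hanoi} {Oslo} {Sofia}
Oslo–Paris (2): add. Components now {Oslo,Paris} {Lagos,Tokyo} {Hanoi} {Sofia}
Hanoi–Lagos (4): add. Components now {Oslo,Paris} {Hanoi,Lagos,Tokyo} {Sofia}
Sofia–Tokyo (6): add. Components now {Oslo,Paris} {Hanoi,Lagos,Sofia,Tokyo}
Hanoi–Tokyo (7): skip — Tokyo and Hanoi already connected.
Hanoi–Paris (12): add. Components now {Hanoi,Lagos,Oslo,Paris,Sofia,Tokyo}
Non-tree edge Paris–Tokyo has weight 12, equal to the heaviest edge on its tree cycle — swapping gives another MST of the same weight. Not unique.

No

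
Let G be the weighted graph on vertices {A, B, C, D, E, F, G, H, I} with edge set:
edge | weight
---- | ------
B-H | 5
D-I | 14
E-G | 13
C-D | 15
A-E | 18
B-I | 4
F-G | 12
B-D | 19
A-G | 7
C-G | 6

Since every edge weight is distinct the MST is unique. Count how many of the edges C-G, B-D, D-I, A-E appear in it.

Kruskal: consider edges lightest-first.
B-I (4): add — endpoints in different components.
B-H (5): add — endpoints in different components.
C-G (6): add — endpoints in different components.
A-G (7): add — endpoints in different components.
F-G (12): add — endpoints in different components.
E-G (13): add — endpoints in different components.
D-I (14): add — endpoints in different components.
C-D (15): add — endpoints in different components.
MST edge set: {B-I, B-H, C-G, A-G, F-G, E-G, D-I, C-D}.
Of the listed edges, {C-G, D-I} are in the MST → 2.

2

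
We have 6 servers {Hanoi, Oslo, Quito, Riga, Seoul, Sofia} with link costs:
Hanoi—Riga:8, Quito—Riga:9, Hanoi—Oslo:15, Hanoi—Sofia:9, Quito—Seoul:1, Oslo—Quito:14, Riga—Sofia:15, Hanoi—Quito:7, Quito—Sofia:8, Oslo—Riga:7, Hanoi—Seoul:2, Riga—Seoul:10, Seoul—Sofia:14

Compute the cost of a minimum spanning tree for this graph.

Grow the tree from Sofia using Prim:
Step 1: frontier [Quito—Sofia 8, Hanoi—Sofia 9, Seoul—Sofia 14, Riga—Sofia 15] → take Quito—Sofia (8); add Quito.
Step 2: frontier [Quito—Seoul 1, Hanoi—Quito 7, Quito—Riga 9, Oslo—Quito 14, Hanoi—Sofia 9, Seoul—Sofia 14, Riga—Sofia 15] → take Quito—Seoul (1); add Seoul.
Step 3: frontier [Hanoi—Quito 7, Quito—Riga 9, Oslo—Quito 14, Hanoi—Seoul 2, Riga—Seoul 10, Hanoi—Sofia 9, Riga—Sofia 15] → take Hanoi—Seoul (2); add Hanoi.
Step 4: frontier [Hanoi—Riga 8, Hanoi—Oslo 15, Quito—Riga 9, Oslo—Quito 14, Riga—Seoul 10, Riga—Sofia 15] → take Hanoi—Riga (8); add Riga.
Step 5: frontier [Hanoi—Oslo 15, Oslo—Quito 14, Oslo—Riga 7] → take Oslo—Riga (7); add Oslo.
MST edges: Quito—Sofia, Quito—Seoul, Hanoi—Seoul, Hanoi—Riga, Oslo—Riga; total weight 8+1+2+8+7 = 26.

26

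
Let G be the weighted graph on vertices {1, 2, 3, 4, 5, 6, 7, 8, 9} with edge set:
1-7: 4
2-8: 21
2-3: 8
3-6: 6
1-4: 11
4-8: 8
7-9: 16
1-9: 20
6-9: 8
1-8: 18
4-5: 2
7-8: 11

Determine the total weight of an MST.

Kruskal's algorithm — process edges by increasing weight (ties by edge label):
4-5 (2): add — endpoints in different components.
1-7 (4): add — endpoints in different components.
3-6 (6): add — endpoints in different components.
2-3 (8): add — endpoints in different components.
4-8 (8): add — endpoints in different components.
6-9 (8): add — endpoints in different components.
1-4 (11): add — endpoints in different components.
7-8 (11): skip — 7 and 8 already connected.
7-9 (16): add — endpoints in different components.
MST edges: 4-5, 1-7, 3-6, 2-3, 4-8, 6-9, 1-4, 7-9; total weight 2+4+6+8+8+8+11+16 = 63.

63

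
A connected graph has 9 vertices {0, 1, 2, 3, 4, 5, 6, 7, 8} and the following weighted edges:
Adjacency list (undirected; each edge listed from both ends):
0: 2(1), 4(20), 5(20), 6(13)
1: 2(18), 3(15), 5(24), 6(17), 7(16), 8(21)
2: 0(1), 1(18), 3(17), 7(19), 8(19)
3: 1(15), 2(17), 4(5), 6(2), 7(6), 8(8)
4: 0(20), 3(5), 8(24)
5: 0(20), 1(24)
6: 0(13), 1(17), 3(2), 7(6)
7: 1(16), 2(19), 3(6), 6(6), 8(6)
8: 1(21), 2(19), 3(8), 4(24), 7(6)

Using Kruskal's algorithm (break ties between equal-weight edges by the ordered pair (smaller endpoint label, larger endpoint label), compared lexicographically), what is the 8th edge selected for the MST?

0-5

Sort edges by weight, then run Kruskal:
0—2 (1): add — endpoints in different components.
3—6 (2): add — endpoints in different components.
3—4 (5): add — endpoints in different components.
3—7 (6): add — endpoints in different components.
6—7 (6): skip — 6 and 7 already connected.
7—8 (6): add — endpoints in different components.
3—8 (8): skip — 3 and 8 already connected.
0—6 (13): add — endpoints in different components.
1—3 (15): add — endpoints in different components.
1—7 (16): skip — 1 and 7 already connected.
1—6 (17): skip — 1 and 6 already connected.
2—3 (17): skip — 2 and 3 already connected.
1—2 (18): skip — 1 and 2 already connected.
2—7 (19): skip — 2 and 7 already connected.
2—8 (19): skip — 2 and 8 already connected.
0—4 (20): skip — 0 and 4 already connected.
0—5 (20): add — endpoints in different components.
The 8th edge added is 0—5.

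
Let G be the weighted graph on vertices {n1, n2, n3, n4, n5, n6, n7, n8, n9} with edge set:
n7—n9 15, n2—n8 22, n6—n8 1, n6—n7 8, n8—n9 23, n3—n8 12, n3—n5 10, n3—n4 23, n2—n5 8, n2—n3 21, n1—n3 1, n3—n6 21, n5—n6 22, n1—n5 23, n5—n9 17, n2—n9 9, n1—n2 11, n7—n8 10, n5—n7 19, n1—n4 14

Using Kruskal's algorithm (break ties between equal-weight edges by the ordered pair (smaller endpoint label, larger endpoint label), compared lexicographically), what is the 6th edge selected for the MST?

Kruskal's algorithm — process edges by increasing weight (ties by edge label):
n1—n3 (1): add — endpoints in different components.
n6—n8 (1): add — endpoints in different components.
n2—n5 (8): add — endpoints in different components.
n6—n7 (8): add — endpoints in different components.
n2—n9 (9): add — endpoints in different components.
n3—n5 (10): add — endpoints in different components.
n7—n8 (10): skip — n8 and n7 already connected.
n1—n2 (11): skip — n2 and n1 already connected.
n3—n8 (12): add — endpoints in different components.
n1—n4 (14): add — endpoints in different components.
The 6th edge added is n3—n5.

n3-n5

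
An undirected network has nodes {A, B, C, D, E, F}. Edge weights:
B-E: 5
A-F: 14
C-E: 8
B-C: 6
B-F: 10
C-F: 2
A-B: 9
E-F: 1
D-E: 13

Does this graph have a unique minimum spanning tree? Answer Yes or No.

Yes

Kruskal's algorithm — process edges by increasing weight (ties by edge label):
E-F (1): add — endpoints in different components.
C-F (2): add — endpoints in different components.
B-E (5): add — endpoints in different components.
B-C (6): skip — B and C already connected.
C-E (8): skip — C and E already connected.
A-B (9): add — endpoints in different components.
B-F (10): skip — B and F already connected.
D-E (13): add — endpoints in different components.
Every non-tree edge has weight strictly greater than the heaviest edge on the tree path between its endpoints, so the MST is unique.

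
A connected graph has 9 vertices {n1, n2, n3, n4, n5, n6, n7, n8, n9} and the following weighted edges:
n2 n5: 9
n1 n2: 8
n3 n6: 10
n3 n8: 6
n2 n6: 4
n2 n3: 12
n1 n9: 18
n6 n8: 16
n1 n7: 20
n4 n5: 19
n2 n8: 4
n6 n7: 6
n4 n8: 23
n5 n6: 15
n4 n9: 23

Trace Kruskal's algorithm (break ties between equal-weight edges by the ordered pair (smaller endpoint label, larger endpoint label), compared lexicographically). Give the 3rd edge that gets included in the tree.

Kruskal: consider edges lightest-first.
n2 n6 (4): add — endpoints in different components.
n2 n8 (4): add — endpoints in different components.
n3 n8 (6): add — endpoints in different components.
n6 n7 (6): add — endpoints in different components.
n1 n2 (8): add — endpoints in different components.
n2 n5 (9): add — endpoints in different components.
n3 n6 (10): skip — n3 and n6 already connected.
n2 n3 (12): skip — n3 and n2 already connected.
n5 n6 (15): skip — n5 and n6 already connected.
n6 n8 (16): skip — n6 and n8 already connected.
n1 n9 (18): add — endpoints in different components.
n4 n5 (19): add — endpoints in different components.
The 3rd edge added is n3 n8.

n3-n8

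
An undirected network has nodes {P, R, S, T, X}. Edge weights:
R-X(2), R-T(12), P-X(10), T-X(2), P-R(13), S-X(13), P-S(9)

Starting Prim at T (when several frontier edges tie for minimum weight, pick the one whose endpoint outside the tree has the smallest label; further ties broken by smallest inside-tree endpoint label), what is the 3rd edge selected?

Prim, starting at T.
Step 1: frontier [T-X 2, R-T 12] → take T-X (2); add X.
Step 2: frontier [R-T 12, R-X 2, P-X 10, S-X 13] → take R-X (2); add R.
Step 3: frontier [P-R 13, P-X 10, S-X 13] → take P-X (10); add P.
Step 4: frontier [P-S 9, S-X 13] → take P-S (9); add S.
The 3rd edge added is P-X.

P-X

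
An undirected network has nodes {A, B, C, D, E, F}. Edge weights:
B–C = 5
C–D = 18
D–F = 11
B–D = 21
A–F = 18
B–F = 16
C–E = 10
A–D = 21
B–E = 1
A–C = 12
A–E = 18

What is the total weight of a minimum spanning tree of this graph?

45

Grow the tree from B using Prim:
Step 1: frontier [B–E 1, B–C 5, B–F 16, B–D 21] → take B–E (1); add E.
Step 2: frontier [B–C 5, B–F 16, B–D 21, C–E 10, A–E 18] → take B–C (5); add C.
Step 3: frontier [B–F 16, B–D 21, A–C 12, C–D 18, A–E 18] → take A–C (12); add A.
Step 4: frontier [A–F 18, A–D 21, B–F 16, B–D 21, C–D 18] → take B–F (16); add F.
Step 5: frontier [A–D 21, B–D 21, C–D 18, D–F 11] → take D–F (11); add D.
MST edges: B–E, B–C, A–C, B–F, D–F; total weight 1+5+12+16+11 = 45.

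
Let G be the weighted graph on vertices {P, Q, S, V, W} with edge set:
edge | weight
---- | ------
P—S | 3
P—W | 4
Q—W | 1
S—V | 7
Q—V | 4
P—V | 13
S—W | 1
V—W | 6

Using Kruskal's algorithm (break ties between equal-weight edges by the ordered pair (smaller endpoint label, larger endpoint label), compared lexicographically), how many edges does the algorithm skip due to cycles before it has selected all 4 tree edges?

Kruskal's algorithm — process edges by increasing weight (ties by edge label):
Q—W (1): add — endpoints in different components.
S—W (1): add — endpoints in different components.
P—S (3): add — endpoints in different components.
P—W (4): skip — P and W already connected.
Q—V (4): add — endpoints in different components.
Edges rejected before the tree was complete: 1.

1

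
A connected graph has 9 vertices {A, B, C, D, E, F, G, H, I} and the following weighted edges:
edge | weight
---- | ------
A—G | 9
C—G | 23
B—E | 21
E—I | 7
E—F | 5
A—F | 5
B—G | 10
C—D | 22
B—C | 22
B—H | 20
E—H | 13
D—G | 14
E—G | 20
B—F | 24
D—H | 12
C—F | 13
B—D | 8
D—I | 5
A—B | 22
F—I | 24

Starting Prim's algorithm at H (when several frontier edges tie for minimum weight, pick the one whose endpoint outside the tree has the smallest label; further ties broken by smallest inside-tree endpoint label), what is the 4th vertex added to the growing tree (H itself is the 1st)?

Grow the tree from H using Prim:
Step 1: cheapest edge leaving the tree is D—H (12); add D.
Step 2: cheapest edge leaving the tree is D—I (5); add I.
Step 3: cheapest edge leaving the tree is E—I (7); add E.
Step 4: cheapest edge leaving the tree is E—F (5); add F.
Step 5: cheapest edge leaving the tree is A—F (5); add A.
Step 6: cheapest edge leaving the tree is B—D (8); add B.
Step 7: cheapest edge leaving the tree is A—G (9); add G.
Step 8: cheapest edge leaving the tree is C—F (13); add C.
Vertex order: H, D, I, E, F, A, B, G, C. The 4th vertex is E.

E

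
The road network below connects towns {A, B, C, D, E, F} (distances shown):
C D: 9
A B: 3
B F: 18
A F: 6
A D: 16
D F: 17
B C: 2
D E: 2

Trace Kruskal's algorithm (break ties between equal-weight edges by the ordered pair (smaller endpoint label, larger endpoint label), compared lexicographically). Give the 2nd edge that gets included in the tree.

D-E

Kruskal's algorithm — process edges by increasing weight (ties by edge label):
B C (2): add — endpoints in different components.
D E (2): add — endpoints in different components.
A B (3): add — endpoints in different components.
A F (6): add — endpoints in different components.
C D (9): add — endpoints in different components.
The 2nd edge added is D E.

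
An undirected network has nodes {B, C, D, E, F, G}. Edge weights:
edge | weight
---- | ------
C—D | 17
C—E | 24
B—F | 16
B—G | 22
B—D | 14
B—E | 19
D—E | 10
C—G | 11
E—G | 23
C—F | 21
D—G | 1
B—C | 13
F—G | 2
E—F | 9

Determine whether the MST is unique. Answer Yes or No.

Yes

Kruskal: consider edges lightest-first.
D—G (1): add — endpoints in different components.
F—G (2): add — endpoints in different components.
E—F (9): add — endpoints in different components.
D—E (10): skip — D and E already connected.
C—G (11): add — endpoints in different components.
B—C (13): add — endpoints in different components.
Every non-tree edge has weight strictly greater than the heaviest edge on the tree path between its endpoints, so the MST is unique.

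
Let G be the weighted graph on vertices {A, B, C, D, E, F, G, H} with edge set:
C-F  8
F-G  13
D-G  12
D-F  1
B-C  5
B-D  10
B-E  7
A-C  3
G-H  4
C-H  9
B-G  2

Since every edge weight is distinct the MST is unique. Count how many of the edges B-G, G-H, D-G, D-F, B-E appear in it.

Sort edges by weight, then run Kruskal:
D-F (1): add — endpoints in different components.
B-G (2): add — endpoints in different components.
A-C (3): add — endpoints in different components.
G-H (4): add — endpoints in different components.
B-C (5): add — endpoints in different components.
B-E (7): add — endpoints in different components.
C-F (8): add — endpoints in different components.
MST edge set: {D-F, B-G, A-C, G-H, B-C, B-E, C-F}.
Of the listed edges, {B-G, G-H, D-F, B-E} are in the MST → 4.

4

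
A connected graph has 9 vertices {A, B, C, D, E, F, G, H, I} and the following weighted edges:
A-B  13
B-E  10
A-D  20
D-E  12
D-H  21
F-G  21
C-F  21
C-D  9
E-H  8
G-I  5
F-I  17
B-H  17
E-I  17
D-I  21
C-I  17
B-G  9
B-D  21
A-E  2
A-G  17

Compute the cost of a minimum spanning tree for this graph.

72

Sort edges by weight, then run Kruskal:
A-E (2): add — endpoints in different components.
G-I (5): add — endpoints in different components.
E-H (8): add — endpoints in different components.
B-G (9): add — endpoints in different components.
C-D (9): add — endpoints in different components.
B-E (10): add — endpoints in different components.
D-E (12): add — endpoints in different components.
A-B (13): skip — A and B already connected.
A-G (17): skip — A and G already connected.
B-H (17): skip — B and H already connected.
C-I (17): skip — C and I already connected.
E-I (17): skip — E and I already connected.
F-I (17): add — endpoints in different components.
MST edges: A-E, G-I, E-H, B-G, C-D, B-E, D-E, F-I; total weight 2+5+8+9+9+10+12+17 = 72.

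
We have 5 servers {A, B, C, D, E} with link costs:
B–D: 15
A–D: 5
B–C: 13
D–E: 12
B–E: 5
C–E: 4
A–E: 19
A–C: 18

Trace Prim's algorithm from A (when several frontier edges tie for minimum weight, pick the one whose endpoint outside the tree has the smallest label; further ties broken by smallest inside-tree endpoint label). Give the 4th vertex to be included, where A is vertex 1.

Grow the tree from A using Prim:
Step 1: cheapest edge leaving the tree is A–D (5); add D.
Step 2: cheapest edge leaving the tree is D–E (12); add E.
Step 3: cheapest edge leaving the tree is C–E (4); add C.
Step 4: cheapest edge leaving the tree is B–E (5); add B.
Vertex order: A, D, E, C, B. The 4th vertex is C.

C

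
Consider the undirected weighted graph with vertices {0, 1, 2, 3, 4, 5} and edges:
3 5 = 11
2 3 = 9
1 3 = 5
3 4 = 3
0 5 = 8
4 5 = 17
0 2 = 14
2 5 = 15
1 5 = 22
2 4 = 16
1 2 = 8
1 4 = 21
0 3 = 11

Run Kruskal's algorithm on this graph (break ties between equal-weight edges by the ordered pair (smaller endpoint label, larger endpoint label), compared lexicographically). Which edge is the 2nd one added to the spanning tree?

1-3

Kruskal: consider edges lightest-first.
3 4 (3): add. Components now {0} {1} {2} {3,4} {5}
1 3 (5): add. Components now {0} {1,3,4} {2} {5}
0 5 (8): add. Components now {0,5} {1,3,4} {2}
1 2 (8): add. Components now {0,5} {1,2,3,4}
2 3 (9): skip — 2 and 3 already connected.
0 3 (11): add. Components now {0,1,2,3,4,5}
The 2nd edge added is 1 3.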